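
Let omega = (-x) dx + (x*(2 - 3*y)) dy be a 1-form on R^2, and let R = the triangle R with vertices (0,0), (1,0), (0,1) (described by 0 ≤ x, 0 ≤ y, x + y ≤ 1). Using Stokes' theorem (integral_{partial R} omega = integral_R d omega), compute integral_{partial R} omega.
integral_(partial R) omega = 1/2

Stokes: integral_partial_R omega = integral_R d omega with d omega = (∂Q/∂x - ∂P/∂y) dx ∧ dy.
  ∂Q/∂x = 2 - 3*y
  ∂P/∂y = 0
  integrand = ∂Q/∂x - ∂P/∂y = 2 - 3*y.
Integrating over R: integral_0^1 integral_0^{1-x} (2 - 3*y) dy dx = 1/2.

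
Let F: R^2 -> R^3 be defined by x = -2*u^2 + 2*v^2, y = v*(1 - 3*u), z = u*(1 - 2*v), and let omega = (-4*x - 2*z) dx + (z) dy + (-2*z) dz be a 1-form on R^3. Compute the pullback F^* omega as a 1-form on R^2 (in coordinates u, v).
F^* omega = (u*(-32*u^2 - 16*u*v + 8*u + 30*v^2 + 5*v - 2)) du + (30*u^2*v + u^2 + 16*u*v^2 - 10*u*v + u - 32*v^3) dv

Using F^*(f dg) = (f ∘ F) d(g ∘ F), substitute each coordinate x_i by F_i(u, v) in f_i, and replace dx_i by d F_i = (∂F_i/∂u) du + (∂F_i/∂v) dv.
  For the x component: f_1(F) = 8*u^2 + 4*u*v - 2*u - 8*v^2; d F_1 = (-4*u) du + (4*v) dv
  For the y component: f_2(F) = u*(1 - 2*v); d F_2 = (-3*v) du + (1 - 3*u) dv
  For the z component: f_3(F) = 2*u*(2*v - 1); d F_3 = (1 - 2*v) du + (-2*u) dv
Combining and collecting du, dv coefficients:
  coeff of du: u*(-32*u^2 - 16*u*v + 8*u + 30*v^2 + 5*v - 2)
  coeff of dv: 30*u^2*v + u^2 + 16*u*v^2 - 10*u*v + u - 32*v^3
F^* omega = (u*(-32*u^2 - 16*u*v + 8*u + 30*v^2 + 5*v - 2)) du + (30*u^2*v + u^2 + 16*u*v^2 - 10*u*v + u - 32*v^3) dv.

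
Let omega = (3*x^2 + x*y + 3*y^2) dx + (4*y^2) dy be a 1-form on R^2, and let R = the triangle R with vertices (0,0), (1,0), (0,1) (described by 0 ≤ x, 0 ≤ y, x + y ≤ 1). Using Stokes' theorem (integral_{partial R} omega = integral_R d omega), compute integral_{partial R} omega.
integral_(partial R) omega = -7/6

Stokes: integral_partial_R omega = integral_R d omega with d omega = (∂Q/∂x - ∂P/∂y) dx ∧ dy.
  ∂Q/∂x = 0
  ∂P/∂y = x + 6*y
  integrand = ∂Q/∂x - ∂P/∂y = -x - 6*y.
Integrating over R: integral_0^1 integral_0^{1-x} (-x - 6*y) dy dx = -7/6.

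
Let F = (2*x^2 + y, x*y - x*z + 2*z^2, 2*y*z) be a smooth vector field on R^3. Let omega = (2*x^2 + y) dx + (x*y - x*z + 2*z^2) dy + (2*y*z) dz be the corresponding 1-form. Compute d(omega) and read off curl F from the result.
d(omega) = (x - 2*z) dy ∧ dz + (0) dz ∧ dx + (y - z - 1) dx ∧ dy; curl F = (x - 2*z, 0, y - z - 1)

d omega = sum_{i<j} (∂f_j/∂x_i - ∂f_i/∂x_j) dx_i ∧ dx_j. Under the identification (dy ∧ dz, dz ∧ dx, dx ∧ dy) ↔ (e_x, e_y, e_z), the coefficients are exactly the components of curl F. Compute:
  ∂R/∂y - ∂Q/∂z = (2*z) - (-x + 4*z) = x - 2*z
  ∂P/∂z - ∂R/∂x = (0) - (0) = 0
  ∂Q/∂x - ∂P/∂y = (y - z) - (1) = y - z - 1.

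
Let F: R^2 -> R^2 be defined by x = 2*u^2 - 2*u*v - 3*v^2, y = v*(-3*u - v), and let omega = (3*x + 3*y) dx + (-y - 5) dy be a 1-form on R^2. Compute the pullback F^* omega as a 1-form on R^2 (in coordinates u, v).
F^* omega = (24*u^3 - 72*u^2*v - 27*u*v^2 + 21*v^3 + 15*v) du + (-12*u^3 - 15*u^2*v + 105*u*v^2 + 15*u + 70*v^3 + 10*v) dv

Using F^*(f dg) = (f ∘ F) d(g ∘ F), substitute each coordinate x_i by F_i(u, v) in f_i, and replace dx_i by d F_i = (∂F_i/∂u) du + (∂F_i/∂v) dv.
  For the x component: f_1(F) = 6*u^2 - 15*u*v - 12*v^2; d F_1 = (4*u - 2*v) du + (-2*u - 6*v) dv
  For the y component: f_2(F) = 3*u*v + v^2 - 5; d F_2 = (-3*v) du + (-3*u - 2*v) dv
Combining and collecting du, dv coefficients:
  coeff of du: 24*u^3 - 72*u^2*v - 27*u*v^2 + 21*v^3 + 15*v
  coeff of dv: -12*u^3 - 15*u^2*v + 105*u*v^2 + 15*u + 70*v^3 + 10*v
F^* omega = (24*u^3 - 72*u^2*v - 27*u*v^2 + 21*v^3 + 15*v) du + (-12*u^3 - 15*u^2*v + 105*u*v^2 + 15*u + 70*v^3 + 10*v) dv.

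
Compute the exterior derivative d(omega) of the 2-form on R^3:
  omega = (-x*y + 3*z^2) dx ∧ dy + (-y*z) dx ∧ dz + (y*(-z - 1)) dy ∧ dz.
d(omega) = (7*z) dx ∧ dy ∧ dz

For a 2-form omega = sum_{i<j} g_{ij} dx_i ∧ dx_j, the exterior derivative is
  d(omega) = sum_{i<j} d(g_{ij}) ∧ dx_i ∧ dx_j = sum_{i<j, k} (∂g_{ij}/∂x_k) dx_k ∧ dx_i ∧ dx_j.
Expand each term, using dx_k ∧ dx_i ∧ dx_j = sgn(permutation) dx_{(a)} ∧ dx_{(b)} ∧ dx_{(c)} with (a < b < c) sorted:
  d(-x*y + 3*z^2) includes (∂/∂z)(-x*y + 3*z^2) dz = (6*z) dz, which multiplied by dx ∧ dy gives (6*z) dx ∧ dy ∧ dz
  d(-y*z) includes (∂/∂y)(-y*z) dy = (-z) dy, which multiplied by dx ∧ dz gives (z) dx ∧ dy ∧ dz
Collecting like 3-forms: d(omega) = (7*z) dx ∧ dy ∧ dz.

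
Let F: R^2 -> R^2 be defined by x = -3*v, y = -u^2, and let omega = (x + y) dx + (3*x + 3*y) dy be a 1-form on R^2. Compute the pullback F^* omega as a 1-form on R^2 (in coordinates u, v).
F^* omega = (6*u*(u^2 + 3*v)) du + (3*u^2 + 9*v) dv

Using F^*(f dg) = (f ∘ F) d(g ∘ F), substitute each coordinate x_i by F_i(u, v) in f_i, and replace dx_i by d F_i = (∂F_i/∂u) du + (∂F_i/∂v) dv.
  For the x component: f_1(F) = -u^2 - 3*v; d F_1 = (0) du + (-3) dv
  For the y component: f_2(F) = -3*u^2 - 9*v; d F_2 = (-2*u) du + (0) dv
Combining and collecting du, dv coefficients:
  coeff of du: 6*u*(u^2 + 3*v)
  coeff of dv: 3*u^2 + 9*v
F^* omega = (6*u*(u^2 + 3*v)) du + (3*u^2 + 9*v) dv.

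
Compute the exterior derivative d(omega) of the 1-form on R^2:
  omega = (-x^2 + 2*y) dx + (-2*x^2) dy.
d(omega) = (-4*x - 2) dx ∧ dy

For a 1-form omega = sum_i f_i dx_i, the exterior derivative is
  d(omega) = sum_{i < j} (∂f_j/∂x_i - ∂f_i/∂x_j) dx_i ∧ dx_j.
  coefficient of dx ∧ dy: ∂f_2/∂x - ∂f_1/∂y = ∂(-2*x^2)/∂x - ∂(-x^2 + 2*y)/∂y = -4*x - 2
Assembling: d(omega) = (-4*x - 2) dx ∧ dy.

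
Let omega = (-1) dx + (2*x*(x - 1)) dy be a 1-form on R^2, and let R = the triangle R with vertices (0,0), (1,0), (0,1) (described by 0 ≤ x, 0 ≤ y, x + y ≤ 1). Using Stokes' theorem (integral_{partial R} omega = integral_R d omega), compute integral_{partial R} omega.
integral_(partial R) omega = -1/3

Stokes: integral_partial_R omega = integral_R d omega with d omega = (∂Q/∂x - ∂P/∂y) dx ∧ dy.
  ∂Q/∂x = 4*x - 2
  ∂P/∂y = 0
  integrand = ∂Q/∂x - ∂P/∂y = 4*x - 2.
Integrating over R: integral_0^1 integral_0^{1-x} (4*x - 2) dy dx = -1/3.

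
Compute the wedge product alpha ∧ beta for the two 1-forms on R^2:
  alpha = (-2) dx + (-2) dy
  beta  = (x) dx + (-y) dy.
alpha ∧ beta = (2*x + 2*y) dx ∧ dy

Distribute the wedge, using dx_i ∧ dx_j = -dx_j ∧ dx_i and dx_i ∧ dx_i = 0. For each pair (i, j) with i < j, the coefficient of dx_i ∧ dx_j in alpha ∧ beta is (alpha_i * beta_j - alpha_j * beta_i). Collecting: alpha ∧ beta = (2*x + 2*y) dx ∧ dy.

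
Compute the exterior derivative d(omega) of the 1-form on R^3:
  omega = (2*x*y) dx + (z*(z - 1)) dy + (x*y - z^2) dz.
d(omega) = (-2*x) dx ∧ dy + (y) dx ∧ dz + (x - 2*z + 1) dy ∧ dz

For a 1-form omega = sum_i f_i dx_i, the exterior derivative is
  d(omega) = sum_{i < j} (∂f_j/∂x_i - ∂f_i/∂x_j) dx_i ∧ dx_j.
  coefficient of dx ∧ dy: ∂f_2/∂x - ∂f_1/∂y = ∂(z*(z - 1))/∂x - ∂(2*x*y)/∂y = -2*x
  coefficient of dx ∧ dz: ∂f_3/∂x - ∂f_1/∂z = ∂(x*y - z^2)/∂x - ∂(2*x*y)/∂z = y
  coefficient of dy ∧ dz: ∂f_3/∂y - ∂f_2/∂z = ∂(x*y - z^2)/∂y - ∂(z*(z - 1))/∂z = x - 2*z + 1
Assembling: d(omega) = (-2*x) dx ∧ dy + (y) dx ∧ dz + (x - 2*z + 1) dy ∧ dz.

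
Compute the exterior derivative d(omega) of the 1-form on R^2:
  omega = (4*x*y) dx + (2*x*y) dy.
d(omega) = (-4*x + 2*y) dx ∧ dy

For a 1-form omega = sum_i f_i dx_i, the exterior derivative is
  d(omega) = sum_{i < j} (∂f_j/∂x_i - ∂f_i/∂x_j) dx_i ∧ dx_j.
  coefficient of dx ∧ dy: ∂f_2/∂x - ∂f_1/∂y = ∂(2*x*y)/∂x - ∂(4*x*y)/∂y = -4*x + 2*y
Assembling: d(omega) = (-4*x + 2*y) dx ∧ dy.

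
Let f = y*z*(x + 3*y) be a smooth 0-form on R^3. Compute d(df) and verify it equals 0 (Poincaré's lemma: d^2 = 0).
d(df) = 0

Step 1: df = sum_i (∂f/∂x_i) dx_i = (y*z) dx + (z*(x + 6*y)) dy + (y*(x + 3*y)) dz.
Step 2: Apply d again. Using the 1-form formula, the coefficient of dx ∧ dy in d(df) is ∂^2 f/∂x ∂y - ∂^2 f/∂y ∂x = (z) - (z) = 0 (equality of mixed partials for smooth f).
Similarly for dx ∧ dz and dy ∧ dz — all coefficients vanish. So d(df) = 0.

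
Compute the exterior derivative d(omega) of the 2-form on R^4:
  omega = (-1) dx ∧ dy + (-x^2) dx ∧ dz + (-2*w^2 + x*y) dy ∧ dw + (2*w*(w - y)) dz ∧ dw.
d(omega) = (y) dx ∧ dy ∧ dw + (-2*w) dy ∧ dz ∧ dw

For a 2-form omega = sum_{i<j} g_{ij} dx_i ∧ dx_j, the exterior derivative is
  d(omega) = sum_{i<j} d(g_{ij}) ∧ dx_i ∧ dx_j = sum_{i<j, k} (∂g_{ij}/∂x_k) dx_k ∧ dx_i ∧ dx_j.
Expand each term, using dx_k ∧ dx_i ∧ dx_j = sgn(permutation) dx_{(a)} ∧ dx_{(b)} ∧ dx_{(c)} with (a < b < c) sorted:
  d(-2*w^2 + x*y) includes (∂/∂x)(-2*w^2 + x*y) dx = (y) dx, which multiplied by dy ∧ dw gives (y) dx ∧ dy ∧ dw
  d(2*w*(w - y)) includes (∂/∂y)(2*w*(w - y)) dy = (-2*w) dy, which multiplied by dz ∧ dw gives (-2*w) dy ∧ dz ∧ dw
Collecting like 3-forms: d(omega) = (y) dx ∧ dy ∧ dw + (-2*w) dy ∧ dz ∧ dw.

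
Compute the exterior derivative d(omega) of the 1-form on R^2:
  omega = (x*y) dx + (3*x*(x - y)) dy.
d(omega) = (5*x - 3*y) dx ∧ dy

For a 1-form omega = sum_i f_i dx_i, the exterior derivative is
  d(omega) = sum_{i < j} (∂f_j/∂x_i - ∂f_i/∂x_j) dx_i ∧ dx_j.
  coefficient of dx ∧ dy: ∂f_2/∂x - ∂f_1/∂y = ∂(3*x*(x - y))/∂x - ∂(x*y)/∂y = 5*x - 3*y
Assembling: d(omega) = (5*x - 3*y) dx ∧ dy.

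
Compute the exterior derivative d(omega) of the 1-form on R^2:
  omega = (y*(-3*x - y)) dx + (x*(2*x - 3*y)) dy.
d(omega) = (7*x - y) dx ∧ dy

For a 1-form omega = sum_i f_i dx_i, the exterior derivative is
  d(omega) = sum_{i < j} (∂f_j/∂x_i - ∂f_i/∂x_j) dx_i ∧ dx_j.
  coefficient of dx ∧ dy: ∂f_2/∂x - ∂f_1/∂y = ∂(x*(2*x - 3*y))/∂x - ∂(y*(-3*x - y))/∂y = 7*x - y
Assembling: d(omega) = (7*x - y) dx ∧ dy.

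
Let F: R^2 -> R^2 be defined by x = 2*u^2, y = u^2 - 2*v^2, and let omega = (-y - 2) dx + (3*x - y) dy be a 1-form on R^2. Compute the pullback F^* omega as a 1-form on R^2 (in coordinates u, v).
F^* omega = (2*u*(3*u^2 + 6*v^2 - 4)) du + (-20*u^2*v - 8*v^3) dv

Using F^*(f dg) = (f ∘ F) d(g ∘ F), substitute each coordinate x_i by F_i(u, v) in f_i, and replace dx_i by d F_i = (∂F_i/∂u) du + (∂F_i/∂v) dv.
  For the x component: f_1(F) = -u^2 + 2*v^2 - 2; d F_1 = (4*u) du + (0) dv
  For the y component: f_2(F) = 5*u^2 + 2*v^2; d F_2 = (2*u) du + (-4*v) dv
Combining and collecting du, dv coefficients:
  coeff of du: 2*u*(3*u^2 + 6*v^2 - 4)
  coeff of dv: -20*u^2*v - 8*v^3
F^* omega = (2*u*(3*u^2 + 6*v^2 - 4)) du + (-20*u^2*v - 8*v^3) dv.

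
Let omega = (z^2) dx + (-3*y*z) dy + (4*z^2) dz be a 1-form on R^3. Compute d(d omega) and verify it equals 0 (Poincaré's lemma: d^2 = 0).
d(d omega) = 0

Step 1: d omega = sum_{i<j} (∂f_j/∂x_i - ∂f_i/∂x_j) dx_i ∧ dx_j:
  coeff of dx ∧ dy: 0
  coeff of dx ∧ dz: -2*z
  coeff of dy ∧ dz: 3*y
Step 2: Apply d again to each 2-form coefficient. The only possible 3-form in R^3 is dx ∧ dy ∧ dz, with coefficient
  ∂(coeff of dy∧dz)/∂x - ∂(coeff of dx∧dz)/∂y + ∂(coeff of dx∧dy)/∂z
  = ∂/∂x (3*y) - ∂/∂y (-2*z) + ∂/∂z (0).
Each of these terms simplifies to sums of mixed partials that cancel in pairs. The result is 0 (by equality of mixed partials for smooth functions — Schwarz / Clairaut).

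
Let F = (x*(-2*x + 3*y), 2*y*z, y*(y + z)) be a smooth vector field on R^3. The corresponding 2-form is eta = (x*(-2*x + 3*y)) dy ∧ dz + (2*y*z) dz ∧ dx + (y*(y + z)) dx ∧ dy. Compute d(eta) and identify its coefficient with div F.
d(eta) = (-4*x + 4*y + 2*z) dx ∧ dy ∧ dz; div F = -4*x + 4*y + 2*z

For a 2-form in R^3 of the form above, applying d gives a 3-form with coefficient ∂P/∂x + ∂Q/∂y + ∂R/∂z:
  ∂P/∂x = -4*x + 3*y
  ∂Q/∂y = 2*z
  ∂R/∂z = y
Sum = -4*x + 4*y + 2*z, which is exactly div F.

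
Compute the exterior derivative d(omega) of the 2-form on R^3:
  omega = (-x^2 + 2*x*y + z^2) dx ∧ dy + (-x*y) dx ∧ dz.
d(omega) = (x + 2*z) dx ∧ dy ∧ dz

For a 2-form omega = sum_{i<j} g_{ij} dx_i ∧ dx_j, the exterior derivative is
  d(omega) = sum_{i<j} d(g_{ij}) ∧ dx_i ∧ dx_j = sum_{i<j, k} (∂g_{ij}/∂x_k) dx_k ∧ dx_i ∧ dx_j.
Expand each term, using dx_k ∧ dx_i ∧ dx_j = sgn(permutation) dx_{(a)} ∧ dx_{(b)} ∧ dx_{(c)} with (a < b < c) sorted:
  d(-x^2 + 2*x*y + z^2) includes (∂/∂z)(-x^2 + 2*x*y + z^2) dz = (2*z) dz, which multiplied by dx ∧ dy gives (2*z) dx ∧ dy ∧ dz
  d(-x*y) includes (∂/∂y)(-x*y) dy = (-x) dy, which multiplied by dx ∧ dz gives (x) dx ∧ dy ∧ dz
Collecting like 3-forms: d(omega) = (x + 2*z) dx ∧ dy ∧ dz.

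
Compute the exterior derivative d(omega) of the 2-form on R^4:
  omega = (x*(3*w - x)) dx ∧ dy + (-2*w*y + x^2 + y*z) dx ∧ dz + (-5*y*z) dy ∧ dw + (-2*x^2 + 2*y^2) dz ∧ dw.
d(omega) = (3*x) dx ∧ dy ∧ dw + (2*w - z) dx ∧ dy ∧ dz + (-4*x - 2*y) dx ∧ dz ∧ dw + (9*y) dy ∧ dz ∧ dw

For a 2-form omega = sum_{i<j} g_{ij} dx_i ∧ dx_j, the exterior derivative is
  d(omega) = sum_{i<j} d(g_{ij}) ∧ dx_i ∧ dx_j = sum_{i<j, k} (∂g_{ij}/∂x_k) dx_k ∧ dx_i ∧ dx_j.
Expand each term, using dx_k ∧ dx_i ∧ dx_j = sgn(permutation) dx_{(a)} ∧ dx_{(b)} ∧ dx_{(c)} with (a < b < c) sorted:
  d(x*(3*w - x)) includes (∂/∂w)(x*(3*w - x)) dw = (3*x) dw, which multiplied by dx ∧ dy gives (3*x) dx ∧ dy ∧ dw
  d(-2*w*y + x^2 + y*z) includes (∂/∂y)(-2*w*y + x^2 + y*z) dy = (-2*w + z) dy, which multiplied by dx ∧ dz gives (2*w - z) dx ∧ dy ∧ dz
  d(-2*w*y + x^2 + y*z) includes (∂/∂w)(-2*w*y + x^2 + y*z) dw = (-2*y) dw, which multiplied by dx ∧ dz gives (-2*y) dx ∧ dz ∧ dw
  d(-5*y*z) includes (∂/∂z)(-5*y*z) dz = (-5*y) dz, which multiplied by dy ∧ dw gives (5*y) dy ∧ dz ∧ dw
  d(-2*x^2 + 2*y^2) includes (∂/∂x)(-2*x^2 + 2*y^2) dx = (-4*x) dx, which multiplied by dz ∧ dw gives (-4*x) dx ∧ dz ∧ dw
  d(-2*x^2 + 2*y^2) includes (∂/∂y)(-2*x^2 + 2*y^2) dy = (4*y) dy, which multiplied by dz ∧ dw gives (4*y) dy ∧ dz ∧ dw
Collecting like 3-forms: d(omega) = (3*x) dx ∧ dy ∧ dw + (2*w - z) dx ∧ dy ∧ dz + (-4*x - 2*y) dx ∧ dz ∧ dw + (9*y) dy ∧ dz ∧ dw.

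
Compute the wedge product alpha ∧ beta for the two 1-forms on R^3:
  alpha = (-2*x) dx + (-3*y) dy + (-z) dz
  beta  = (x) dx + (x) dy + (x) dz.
alpha ∧ beta = (x*(-2*x + 3*y)) dx ∧ dy + (x*(-2*x + z)) dx ∧ dz + (x*(-3*y + z)) dy ∧ dz

Distribute the wedge, using dx_i ∧ dx_j = -dx_j ∧ dx_i and dx_i ∧ dx_i = 0. For each pair (i, j) with i < j, the coefficient of dx_i ∧ dx_j in alpha ∧ beta is (alpha_i * beta_j - alpha_j * beta_i). Collecting: alpha ∧ beta = (x*(-2*x + 3*y)) dx ∧ dy + (x*(-2*x + z)) dx ∧ dz + (x*(-3*y + z)) dy ∧ dz.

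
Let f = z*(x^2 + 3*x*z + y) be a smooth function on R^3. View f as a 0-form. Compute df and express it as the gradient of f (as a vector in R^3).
df = (z*(2*x + 3*z)) dx + (z) dy + (x^2 + 6*x*z + y) dz; grad f = (z*(2*x + 3*z), z, x^2 + 6*x*z + y)

For a 0-form f, d f = (∂f/∂x) dx + (∂f/∂y) dy + (∂f/∂z) dz. The components of the vector representation are exactly the entries of grad f in Cartesian coordinates:
  ∂f/∂x = z*(2*x + 3*z)
  ∂f/∂y = z
  ∂f/∂z = x^2 + 6*x*z + y.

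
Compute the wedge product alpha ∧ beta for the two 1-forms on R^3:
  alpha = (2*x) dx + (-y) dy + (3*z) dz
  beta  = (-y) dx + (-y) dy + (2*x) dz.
alpha ∧ beta = (-y*(2*x + y)) dx ∧ dy + (4*x^2 + 3*y*z) dx ∧ dz + (y*(-2*x + 3*z)) dy ∧ dz

Distribute the wedge, using dx_i ∧ dx_j = -dx_j ∧ dx_i and dx_i ∧ dx_i = 0. For each pair (i, j) with i < j, the coefficient of dx_i ∧ dx_j in alpha ∧ beta is (alpha_i * beta_j - alpha_j * beta_i). Collecting: alpha ∧ beta = (-y*(2*x + y)) dx ∧ dy + (4*x^2 + 3*y*z) dx ∧ dz + (y*(-2*x + 3*z)) dy ∧ dz.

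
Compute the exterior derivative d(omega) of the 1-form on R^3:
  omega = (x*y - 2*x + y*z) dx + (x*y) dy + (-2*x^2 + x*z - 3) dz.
d(omega) = (-x + y - z) dx ∧ dy + (-4*x - y + z) dx ∧ dz

For a 1-form omega = sum_i f_i dx_i, the exterior derivative is
  d(omega) = sum_{i < j} (∂f_j/∂x_i - ∂f_i/∂x_j) dx_i ∧ dx_j.
  coefficient of dx ∧ dy: ∂f_2/∂x - ∂f_1/∂y = ∂(x*y)/∂x - ∂(x*y - 2*x + y*z)/∂y = -x + y - z
  coefficient of dx ∧ dz: ∂f_3/∂x - ∂f_1/∂z = ∂(-2*x^2 + x*z - 3)/∂x - ∂(x*y - 2*x + y*z)/∂z = -4*x - y + z
Assembling: d(omega) = (-x + y - z) dx ∧ dy + (-4*x - y + z) dx ∧ dz.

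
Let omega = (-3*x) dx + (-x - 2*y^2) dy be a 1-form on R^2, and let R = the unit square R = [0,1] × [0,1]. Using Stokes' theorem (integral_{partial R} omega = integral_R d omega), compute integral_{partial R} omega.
integral_(partial R) omega = -1

Stokes: integral_partial_R omega = integral_R d omega with d omega = (∂Q/∂x - ∂P/∂y) dx ∧ dy.
  ∂Q/∂x = -1
  ∂P/∂y = 0
  integrand = ∂Q/∂x - ∂P/∂y = -1.
Integrating over R: integral_0^1 integral_0^1 (-1) dx dy = -1.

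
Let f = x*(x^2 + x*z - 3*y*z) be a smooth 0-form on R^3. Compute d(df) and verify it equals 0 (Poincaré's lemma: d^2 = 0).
d(df) = 0

Step 1: df = sum_i (∂f/∂x_i) dx_i = (3*x^2 + 2*x*z - 3*y*z) dx + (-3*x*z) dy + (x*(x - 3*y)) dz.
Step 2: Apply d again. Using the 1-form formula, the coefficient of dx ∧ dy in d(df) is ∂^2 f/∂x ∂y - ∂^2 f/∂y ∂x = (-3*z) - (-3*z) = 0 (equality of mixed partials for smooth f).
Similarly for dx ∧ dz and dy ∧ dz — all coefficients vanish. So d(df) = 0.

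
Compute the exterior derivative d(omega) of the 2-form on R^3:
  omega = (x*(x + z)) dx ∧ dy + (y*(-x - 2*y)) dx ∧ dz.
d(omega) = (2*x + 4*y) dx ∧ dy ∧ dz

For a 2-form omega = sum_{i<j} g_{ij} dx_i ∧ dx_j, the exterior derivative is
  d(omega) = sum_{i<j} d(g_{ij}) ∧ dx_i ∧ dx_j = sum_{i<j, k} (∂g_{ij}/∂x_k) dx_k ∧ dx_i ∧ dx_j.
Expand each term, using dx_k ∧ dx_i ∧ dx_j = sgn(permutation) dx_{(a)} ∧ dx_{(b)} ∧ dx_{(c)} with (a < b < c) sorted:
  d(x*(x + z)) includes (∂/∂z)(x*(x + z)) dz = (x) dz, which multiplied by dx ∧ dy gives (x) dx ∧ dy ∧ dz
  d(y*(-x - 2*y)) includes (∂/∂y)(y*(-x - 2*y)) dy = (-x - 4*y) dy, which multiplied by dx ∧ dz gives (x + 4*y) dx ∧ dy ∧ dz
Collecting like 3-forms: d(omega) = (2*x + 4*y) dx ∧ dy ∧ dz.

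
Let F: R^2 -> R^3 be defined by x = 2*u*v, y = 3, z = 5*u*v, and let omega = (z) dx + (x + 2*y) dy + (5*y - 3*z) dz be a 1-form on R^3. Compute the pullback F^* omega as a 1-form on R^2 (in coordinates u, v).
F^* omega = (5*v*(-13*u*v + 15)) du + (5*u*(-13*u*v + 15)) dv

Using F^*(f dg) = (f ∘ F) d(g ∘ F), substitute each coordinate x_i by F_i(u, v) in f_i, and replace dx_i by d F_i = (∂F_i/∂u) du + (∂F_i/∂v) dv.
  For the x component: f_1(F) = 5*u*v; d F_1 = (2*v) du + (2*u) dv
  For the y component: f_2(F) = 2*u*v + 6; d F_2 = (0) du + (0) dv
  For the z component: f_3(F) = -15*u*v + 15; d F_3 = (5*v) du + (5*u) dv
Combining and collecting du, dv coefficients:
  coeff of du: 5*v*(-13*u*v + 15)
  coeff of dv: 5*u*(-13*u*v + 15)
F^* omega = (5*v*(-13*u*v + 15)) du + (5*u*(-13*u*v + 15)) dv.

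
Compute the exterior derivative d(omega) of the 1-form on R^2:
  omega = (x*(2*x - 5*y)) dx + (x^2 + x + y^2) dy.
d(omega) = (7*x + 1) dx ∧ dy

For a 1-form omega = sum_i f_i dx_i, the exterior derivative is
  d(omega) = sum_{i < j} (∂f_j/∂x_i - ∂f_i/∂x_j) dx_i ∧ dx_j.
  coefficient of dx ∧ dy: ∂f_2/∂x - ∂f_1/∂y = ∂(x^2 + x + y^2)/∂x - ∂(x*(2*x - 5*y))/∂y = 7*x + 1
Assembling: d(omega) = (7*x + 1) dx ∧ dy.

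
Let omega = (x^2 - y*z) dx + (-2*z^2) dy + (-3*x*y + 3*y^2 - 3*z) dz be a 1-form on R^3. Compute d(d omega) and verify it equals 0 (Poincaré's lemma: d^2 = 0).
d(d omega) = 0

Step 1: d omega = sum_{i<j} (∂f_j/∂x_i - ∂f_i/∂x_j) dx_i ∧ dx_j:
  coeff of dx ∧ dy: z
  coeff of dx ∧ dz: -2*y
  coeff of dy ∧ dz: -3*x + 6*y + 4*z
Step 2: Apply d again to each 2-form coefficient. The only possible 3-form in R^3 is dx ∧ dy ∧ dz, with coefficient
  ∂(coeff of dy∧dz)/∂x - ∂(coeff of dx∧dz)/∂y + ∂(coeff of dx∧dy)/∂z
  = ∂/∂x (-3*x + 6*y + 4*z) - ∂/∂y (-2*y) + ∂/∂z (z).
Each of these terms simplifies to sums of mixed partials that cancel in pairs. The result is 0 (by equality of mixed partials for smooth functions — Schwarz / Clairaut).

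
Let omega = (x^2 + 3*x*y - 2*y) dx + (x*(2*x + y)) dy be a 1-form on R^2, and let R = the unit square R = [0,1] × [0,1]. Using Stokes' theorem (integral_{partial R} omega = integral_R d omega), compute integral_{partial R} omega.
integral_(partial R) omega = 3

Stokes: integral_partial_R omega = integral_R d omega with d omega = (∂Q/∂x - ∂P/∂y) dx ∧ dy.
  ∂Q/∂x = 4*x + y
  ∂P/∂y = 3*x - 2
  integrand = ∂Q/∂x - ∂P/∂y = x + y + 2.
Integrating over R: integral_0^1 integral_0^1 (x + y + 2) dx dy = 3.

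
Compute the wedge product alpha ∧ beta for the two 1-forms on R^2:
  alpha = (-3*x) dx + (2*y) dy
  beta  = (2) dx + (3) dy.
alpha ∧ beta = (-9*x - 4*y) dx ∧ dy

Distribute the wedge, using dx_i ∧ dx_j = -dx_j ∧ dx_i and dx_i ∧ dx_i = 0. For each pair (i, j) with i < j, the coefficient of dx_i ∧ dx_j in alpha ∧ beta is (alpha_i * beta_j - alpha_j * beta_i). Collecting: alpha ∧ beta = (-9*x - 4*y) dx ∧ dy.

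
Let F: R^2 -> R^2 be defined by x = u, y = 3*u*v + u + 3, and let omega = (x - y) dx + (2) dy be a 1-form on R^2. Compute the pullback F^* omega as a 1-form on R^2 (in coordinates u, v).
F^* omega = (-3*u*v + 6*v - 1) du + (6*u) dv

Using F^*(f dg) = (f ∘ F) d(g ∘ F), substitute each coordinate x_i by F_i(u, v) in f_i, and replace dx_i by d F_i = (∂F_i/∂u) du + (∂F_i/∂v) dv.
  For the x component: f_1(F) = -3*u*v - 3; d F_1 = (1) du + (0) dv
  For the y component: f_2(F) = 2; d F_2 = (3*v + 1) du + (3*u) dv
Combining and collecting du, dv coefficients:
  coeff of du: -3*u*v + 6*v - 1
  coeff of dv: 6*u
F^* omega = (-3*u*v + 6*v - 1) du + (6*u) dv.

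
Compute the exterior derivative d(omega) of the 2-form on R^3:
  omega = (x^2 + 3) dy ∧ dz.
d(omega) = (2*x) dx ∧ dy ∧ dz

For a 2-form omega = sum_{i<j} g_{ij} dx_i ∧ dx_j, the exterior derivative is
  d(omega) = sum_{i<j} d(g_{ij}) ∧ dx_i ∧ dx_j = sum_{i<j, k} (∂g_{ij}/∂x_k) dx_k ∧ dx_i ∧ dx_j.
Expand each term, using dx_k ∧ dx_i ∧ dx_j = sgn(permutation) dx_{(a)} ∧ dx_{(b)} ∧ dx_{(c)} with (a < b < c) sorted:
  d(x^2 + 3) includes (∂/∂x)(x^2 + 3) dx = (2*x) dx, which multiplied by dy ∧ dz gives (2*x) dx ∧ dy ∧ dz
Collecting like 3-forms: d(omega) = (2*x) dx ∧ dy ∧ dz.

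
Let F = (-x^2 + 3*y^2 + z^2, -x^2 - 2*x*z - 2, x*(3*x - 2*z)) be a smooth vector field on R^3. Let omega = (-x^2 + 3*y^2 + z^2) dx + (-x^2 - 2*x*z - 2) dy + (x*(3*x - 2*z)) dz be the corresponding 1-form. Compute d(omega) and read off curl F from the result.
d(omega) = (2*x) dy ∧ dz + (-6*x + 4*z) dz ∧ dx + (-2*x - 6*y - 2*z) dx ∧ dy; curl F = (2*x, -6*x + 4*z, -2*x - 6*y - 2*z)

d omega = sum_{i<j} (∂f_j/∂x_i - ∂f_i/∂x_j) dx_i ∧ dx_j. Under the identification (dy ∧ dz, dz ∧ dx, dx ∧ dy) ↔ (e_x, e_y, e_z), the coefficients are exactly the components of curl F. Compute:
  ∂R/∂y - ∂Q/∂z = (0) - (-2*x) = 2*x
  ∂P/∂z - ∂R/∂x = (2*z) - (6*x - 2*z) = -6*x + 4*z
  ∂Q/∂x - ∂P/∂y = (-2*x - 2*z) - (6*y) = -2*x - 6*y - 2*z.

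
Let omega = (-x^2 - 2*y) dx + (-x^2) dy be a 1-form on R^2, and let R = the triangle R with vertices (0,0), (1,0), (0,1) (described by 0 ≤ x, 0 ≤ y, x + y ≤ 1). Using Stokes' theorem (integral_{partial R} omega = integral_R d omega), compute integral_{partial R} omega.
integral_(partial R) omega = 2/3

Stokes: integral_partial_R omega = integral_R d omega with d omega = (∂Q/∂x - ∂P/∂y) dx ∧ dy.
  ∂Q/∂x = -2*x
  ∂P/∂y = -2
  integrand = ∂Q/∂x - ∂P/∂y = 2 - 2*x.
Integrating over R: integral_0^1 integral_0^{1-x} (2 - 2*x) dy dx = 2/3.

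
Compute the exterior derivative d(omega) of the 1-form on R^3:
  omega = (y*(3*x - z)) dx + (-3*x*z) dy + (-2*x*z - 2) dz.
d(omega) = (-3*x - 2*z) dx ∧ dy + (y - 2*z) dx ∧ dz + (3*x) dy ∧ dz

For a 1-form omega = sum_i f_i dx_i, the exterior derivative is
  d(omega) = sum_{i < j} (∂f_j/∂x_i - ∂f_i/∂x_j) dx_i ∧ dx_j.
  coefficient of dx ∧ dy: ∂f_2/∂x - ∂f_1/∂y = ∂(-3*x*z)/∂x - ∂(y*(3*x - z))/∂y = -3*x - 2*z
  coefficient of dx ∧ dz: ∂f_3/∂x - ∂f_1/∂z = ∂(-2*x*z - 2)/∂x - ∂(y*(3*x - z))/∂z = y - 2*z
  coefficient of dy ∧ dz: ∂f_3/∂y - ∂f_2/∂z = ∂(-2*x*z - 2)/∂y - ∂(-3*x*z)/∂z = 3*x
Assembling: d(omega) = (-3*x - 2*z) dx ∧ dy + (y - 2*z) dx ∧ dz + (3*x) dy ∧ dz.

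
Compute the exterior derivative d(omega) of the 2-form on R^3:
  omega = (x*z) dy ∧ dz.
d(omega) = (z) dx ∧ dy ∧ dz

For a 2-form omega = sum_{i<j} g_{ij} dx_i ∧ dx_j, the exterior derivative is
  d(omega) = sum_{i<j} d(g_{ij}) ∧ dx_i ∧ dx_j = sum_{i<j, k} (∂g_{ij}/∂x_k) dx_k ∧ dx_i ∧ dx_j.
Expand each term, using dx_k ∧ dx_i ∧ dx_j = sgn(permutation) dx_{(a)} ∧ dx_{(b)} ∧ dx_{(c)} with (a < b < c) sorted:
  d(x*z) includes (∂/∂x)(x*z) dx = (z) dx, which multiplied by dy ∧ dz gives (z) dx ∧ dy ∧ dz
Collecting like 3-forms: d(omega) = (z) dx ∧ dy ∧ dz.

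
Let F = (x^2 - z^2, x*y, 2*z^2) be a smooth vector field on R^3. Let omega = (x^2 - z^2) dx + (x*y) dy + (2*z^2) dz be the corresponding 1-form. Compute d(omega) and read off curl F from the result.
d(omega) = (0) dy ∧ dz + (-2*z) dz ∧ dx + (y) dx ∧ dy; curl F = (0, -2*z, y)

d omega = sum_{i<j} (∂f_j/∂x_i - ∂f_i/∂x_j) dx_i ∧ dx_j. Under the identification (dy ∧ dz, dz ∧ dx, dx ∧ dy) ↔ (e_x, e_y, e_z), the coefficients are exactly the components of curl F. Compute:
  ∂R/∂y - ∂Q/∂z = (0) - (0) = 0
  ∂P/∂z - ∂R/∂x = (-2*z) - (0) = -2*z
  ∂Q/∂x - ∂P/∂y = (y) - (0) = y.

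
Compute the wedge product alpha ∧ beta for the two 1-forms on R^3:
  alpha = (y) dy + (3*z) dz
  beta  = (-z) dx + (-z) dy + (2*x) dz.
alpha ∧ beta = (y*z) dx ∧ dy + (2*x*y + 3*z^2) dy ∧ dz + (3*z^2) dx ∧ dz

Distribute the wedge, using dx_i ∧ dx_j = -dx_j ∧ dx_i and dx_i ∧ dx_i = 0. For each pair (i, j) with i < j, the coefficient of dx_i ∧ dx_j in alpha ∧ beta is (alpha_i * beta_j - alpha_j * beta_i). Collecting: alpha ∧ beta = (y*z) dx ∧ dy + (2*x*y + 3*z^2) dy ∧ dz + (3*z^2) dx ∧ dz.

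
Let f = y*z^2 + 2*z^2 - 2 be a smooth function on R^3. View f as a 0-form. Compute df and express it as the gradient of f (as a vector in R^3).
df = (0) dx + (z^2) dy + (2*z*(y + 2)) dz; grad f = (0, z^2, 2*z*(y + 2))

For a 0-form f, d f = (∂f/∂x) dx + (∂f/∂y) dy + (∂f/∂z) dz. The components of the vector representation are exactly the entries of grad f in Cartesian coordinates:
  ∂f/∂x = 0
  ∂f/∂y = z^2
  ∂f/∂z = 2*z*(y + 2).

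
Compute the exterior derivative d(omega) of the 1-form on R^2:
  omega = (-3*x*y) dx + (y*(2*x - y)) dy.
d(omega) = (3*x + 2*y) dx ∧ dy

For a 1-form omega = sum_i f_i dx_i, the exterior derivative is
  d(omega) = sum_{i < j} (∂f_j/∂x_i - ∂f_i/∂x_j) dx_i ∧ dx_j.
  coefficient of dx ∧ dy: ∂f_2/∂x - ∂f_1/∂y = ∂(y*(2*x - y))/∂x - ∂(-3*x*y)/∂y = 3*x + 2*y
Assembling: d(omega) = (3*x + 2*y) dx ∧ dy.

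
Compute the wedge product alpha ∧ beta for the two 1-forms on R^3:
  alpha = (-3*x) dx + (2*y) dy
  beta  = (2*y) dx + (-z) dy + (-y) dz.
alpha ∧ beta = (3*x*z - 4*y^2) dx ∧ dy + (3*x*y) dx ∧ dz + (-2*y^2) dy ∧ dz

Distribute the wedge, using dx_i ∧ dx_j = -dx_j ∧ dx_i and dx_i ∧ dx_i = 0. For each pair (i, j) with i < j, the coefficient of dx_i ∧ dx_j in alpha ∧ beta is (alpha_i * beta_j - alpha_j * beta_i). Collecting: alpha ∧ beta = (3*x*z - 4*y^2) dx ∧ dy + (3*x*y) dx ∧ dz + (-2*y^2) dy ∧ dz.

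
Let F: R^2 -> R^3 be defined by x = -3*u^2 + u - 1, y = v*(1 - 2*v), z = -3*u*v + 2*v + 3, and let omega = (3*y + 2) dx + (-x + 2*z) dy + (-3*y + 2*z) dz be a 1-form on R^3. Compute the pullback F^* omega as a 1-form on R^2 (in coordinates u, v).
F^* omega = (54*u*v^2 - 18*u*v - 12*u - 18*v^3 - 9*v^2 - 15*v + 2) du + (6*u^2*v + 3*u^2 + 6*u*v^2 - 17*u*v - 19*u - 4*v^2 - 22*v + 19) dv

Using F^*(f dg) = (f ∘ F) d(g ∘ F), substitute each coordinate x_i by F_i(u, v) in f_i, and replace dx_i by d F_i = (∂F_i/∂u) du + (∂F_i/∂v) dv.
  For the x component: f_1(F) = -6*v^2 + 3*v + 2; d F_1 = (1 - 6*u) du + (0) dv
  For the y component: f_2(F) = 3*u^2 - 6*u*v - u + 4*v + 7; d F_2 = (0) du + (1 - 4*v) dv
  For the z component: f_3(F) = -6*u*v + 6*v^2 + v + 6; d F_3 = (-3*v) du + (2 - 3*u) dv
Combining and collecting du, dv coefficients:
  coeff of du: 54*u*v^2 - 18*u*v - 12*u - 18*v^3 - 9*v^2 - 15*v + 2
  coeff of dv: 6*u^2*v + 3*u^2 + 6*u*v^2 - 17*u*v - 19*u - 4*v^2 - 22*v + 19
F^* omega = (54*u*v^2 - 18*u*v - 12*u - 18*v^3 - 9*v^2 - 15*v + 2) du + (6*u^2*v + 3*u^2 + 6*u*v^2 - 17*u*v - 19*u - 4*v^2 - 22*v + 19) dv.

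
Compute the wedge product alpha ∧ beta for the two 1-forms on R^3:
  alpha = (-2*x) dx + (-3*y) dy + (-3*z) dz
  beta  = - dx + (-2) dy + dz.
alpha ∧ beta = (4*x - 3*y) dx ∧ dy + (-2*x - 3*z) dx ∧ dz + (-3*y - 6*z) dy ∧ dz

Distribute the wedge, using dx_i ∧ dx_j = -dx_j ∧ dx_i and dx_i ∧ dx_i = 0. For each pair (i, j) with i < j, the coefficient of dx_i ∧ dx_j in alpha ∧ beta is (alpha_i * beta_j - alpha_j * beta_i). Collecting: alpha ∧ beta = (4*x - 3*y) dx ∧ dy + (-2*x - 3*z) dx ∧ dz + (-3*y - 6*z) dy ∧ dz.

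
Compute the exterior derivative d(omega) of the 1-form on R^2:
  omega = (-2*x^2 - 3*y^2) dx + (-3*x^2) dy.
d(omega) = (-6*x + 6*y) dx ∧ dy

For a 1-form omega = sum_i f_i dx_i, the exterior derivative is
  d(omega) = sum_{i < j} (∂f_j/∂x_i - ∂f_i/∂x_j) dx_i ∧ dx_j.
  coefficient of dx ∧ dy: ∂f_2/∂x - ∂f_1/∂y = ∂(-3*x^2)/∂x - ∂(-2*x^2 - 3*y^2)/∂y = -6*x + 6*y
Assembling: d(omega) = (-6*x + 6*y) dx ∧ dy.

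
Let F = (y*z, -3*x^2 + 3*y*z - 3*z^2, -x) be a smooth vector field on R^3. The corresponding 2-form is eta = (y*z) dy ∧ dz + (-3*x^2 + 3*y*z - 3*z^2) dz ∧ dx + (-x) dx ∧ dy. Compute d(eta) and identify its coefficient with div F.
d(eta) = (3*z) dx ∧ dy ∧ dz; div F = 3*z

For a 2-form in R^3 of the form above, applying d gives a 3-form with coefficient ∂P/∂x + ∂Q/∂y + ∂R/∂z:
  ∂P/∂x = 0
  ∂Q/∂y = 3*z
  ∂R/∂z = 0
Sum = 3*z, which is exactly div F.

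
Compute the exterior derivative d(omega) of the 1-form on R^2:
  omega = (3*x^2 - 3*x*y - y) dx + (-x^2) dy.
d(omega) = (x + 1) dx ∧ dy

For a 1-form omega = sum_i f_i dx_i, the exterior derivative is
  d(omega) = sum_{i < j} (∂f_j/∂x_i - ∂f_i/∂x_j) dx_i ∧ dx_j.
  coefficient of dx ∧ dy: ∂f_2/∂x - ∂f_1/∂y = ∂(-x^2)/∂x - ∂(3*x^2 - 3*x*y - y)/∂y = x + 1
Assembling: d(omega) = (x + 1) dx ∧ dy.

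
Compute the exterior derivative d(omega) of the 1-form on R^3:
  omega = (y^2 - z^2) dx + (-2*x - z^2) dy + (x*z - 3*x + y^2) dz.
d(omega) = (-2*y - 2) dx ∧ dy + (3*z - 3) dx ∧ dz + (2*y + 2*z) dy ∧ dz

For a 1-form omega = sum_i f_i dx_i, the exterior derivative is
  d(omega) = sum_{i < j} (∂f_j/∂x_i - ∂f_i/∂x_j) dx_i ∧ dx_j.
  coefficient of dx ∧ dy: ∂f_2/∂x - ∂f_1/∂y = ∂(-2*x - z^2)/∂x - ∂(y^2 - z^2)/∂y = -2*y - 2
  coefficient of dx ∧ dz: ∂f_3/∂x - ∂f_1/∂z = ∂(x*z - 3*x + y^2)/∂x - ∂(y^2 - z^2)/∂z = 3*z - 3
  coefficient of dy ∧ dz: ∂f_3/∂y - ∂f_2/∂z = ∂(x*z - 3*x + y^2)/∂y - ∂(-2*x - z^2)/∂z = 2*y + 2*z
Assembling: d(omega) = (-2*y - 2) dx ∧ dy + (3*z - 3) dx ∧ dz + (2*y + 2*z) dy ∧ dz.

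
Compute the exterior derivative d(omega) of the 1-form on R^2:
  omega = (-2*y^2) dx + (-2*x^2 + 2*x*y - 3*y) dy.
d(omega) = (-4*x + 6*y) dx ∧ dy

For a 1-form omega = sum_i f_i dx_i, the exterior derivative is
  d(omega) = sum_{i < j} (∂f_j/∂x_i - ∂f_i/∂x_j) dx_i ∧ dx_j.
  coefficient of dx ∧ dy: ∂f_2/∂x - ∂f_1/∂y = ∂(-2*x^2 + 2*x*y - 3*y)/∂x - ∂(-2*y^2)/∂y = -4*x + 6*y
Assembling: d(omega) = (-4*x + 6*y) dx ∧ dy.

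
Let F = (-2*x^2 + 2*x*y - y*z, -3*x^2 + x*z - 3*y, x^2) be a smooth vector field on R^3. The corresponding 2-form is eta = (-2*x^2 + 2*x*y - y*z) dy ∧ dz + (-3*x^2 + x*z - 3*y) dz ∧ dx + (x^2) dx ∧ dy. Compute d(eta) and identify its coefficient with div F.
d(eta) = (-4*x + 2*y - 3) dx ∧ dy ∧ dz; div F = -4*x + 2*y - 3

For a 2-form in R^3 of the form above, applying d gives a 3-form with coefficient ∂P/∂x + ∂Q/∂y + ∂R/∂z:
  ∂P/∂x = -4*x + 2*y
  ∂Q/∂y = -3
  ∂R/∂z = 0
Sum = -4*x + 2*y - 3, which is exactly div F.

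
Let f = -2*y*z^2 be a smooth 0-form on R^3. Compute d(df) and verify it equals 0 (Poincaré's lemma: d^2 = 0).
d(df) = 0

Step 1: df = sum_i (∂f/∂x_i) dx_i = (0) dx + (-2*z^2) dy + (-4*y*z) dz.
Step 2: Apply d again. Using the 1-form formula, the coefficient of dx ∧ dy in d(df) is ∂^2 f/∂x ∂y - ∂^2 f/∂y ∂x = (0) - (0) = 0 (equality of mixed partials for smooth f).
Similarly for dx ∧ dz and dy ∧ dz — all coefficients vanish. So d(df) = 0.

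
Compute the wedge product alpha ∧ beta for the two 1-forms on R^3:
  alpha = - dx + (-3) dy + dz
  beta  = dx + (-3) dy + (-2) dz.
alpha ∧ beta = (6) dx ∧ dy + (1) dx ∧ dz + (9) dy ∧ dz

Distribute the wedge, using dx_i ∧ dx_j = -dx_j ∧ dx_i and dx_i ∧ dx_i = 0. For each pair (i, j) with i < j, the coefficient of dx_i ∧ dx_j in alpha ∧ beta is (alpha_i * beta_j - alpha_j * beta_i). Collecting: alpha ∧ beta = (6) dx ∧ dy + (1) dx ∧ dz + (9) dy ∧ dz.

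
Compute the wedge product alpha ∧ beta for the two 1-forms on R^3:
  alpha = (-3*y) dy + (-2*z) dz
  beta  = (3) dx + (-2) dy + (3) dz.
alpha ∧ beta = (9*y) dx ∧ dy + (-9*y - 4*z) dy ∧ dz + (6*z) dx ∧ dz

Distribute the wedge, using dx_i ∧ dx_j = -dx_j ∧ dx_i and dx_i ∧ dx_i = 0. For each pair (i, j) with i < j, the coefficient of dx_i ∧ dx_j in alpha ∧ beta is (alpha_i * beta_j - alpha_j * beta_i). Collecting: alpha ∧ beta = (9*y) dx ∧ dy + (-9*y - 4*z) dy ∧ dz + (6*z) dx ∧ dz.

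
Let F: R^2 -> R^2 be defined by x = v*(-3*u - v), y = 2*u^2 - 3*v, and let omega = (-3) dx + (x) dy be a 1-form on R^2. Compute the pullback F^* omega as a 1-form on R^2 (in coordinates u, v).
F^* omega = (v*(-12*u^2 - 4*u*v + 9)) du + (9*u*v + 9*u + 3*v^2 + 6*v) dv

Using F^*(f dg) = (f ∘ F) d(g ∘ F), substitute each coordinate x_i by F_i(u, v) in f_i, and replace dx_i by d F_i = (∂F_i/∂u) du + (∂F_i/∂v) dv.
  For the x component: f_1(F) = -3; d F_1 = (-3*v) du + (-3*u - 2*v) dv
  For the y component: f_2(F) = v*(-3*u - v); d F_2 = (4*u) du + (-3) dv
Combining and collecting du, dv coefficients:
  coeff of du: v*(-12*u^2 - 4*u*v + 9)
  coeff of dv: 9*u*v + 9*u + 3*v^2 + 6*v
F^* omega = (v*(-12*u^2 - 4*u*v + 9)) du + (9*u*v + 9*u + 3*v^2 + 6*v) dv.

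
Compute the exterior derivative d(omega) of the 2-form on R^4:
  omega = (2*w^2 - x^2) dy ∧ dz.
d(omega) = (-2*x) dx ∧ dy ∧ dz + (4*w) dy ∧ dz ∧ dw

For a 2-form omega = sum_{i<j} g_{ij} dx_i ∧ dx_j, the exterior derivative is
  d(omega) = sum_{i<j} d(g_{ij}) ∧ dx_i ∧ dx_j = sum_{i<j, k} (∂g_{ij}/∂x_k) dx_k ∧ dx_i ∧ dx_j.
Expand each term, using dx_k ∧ dx_i ∧ dx_j = sgn(permutation) dx_{(a)} ∧ dx_{(b)} ∧ dx_{(c)} with (a < b < c) sorted:
  d(2*w^2 - x^2) includes (∂/∂x)(2*w^2 - x^2) dx = (-2*x) dx, which multiplied by dy ∧ dz gives (-2*x) dx ∧ dy ∧ dz
  d(2*w^2 - x^2) includes (∂/∂w)(2*w^2 - x^2) dw = (4*w) dw, which multiplied by dy ∧ dz gives (4*w) dy ∧ dz ∧ dw
Collecting like 3-forms: d(omega) = (-2*x) dx ∧ dy ∧ dz + (4*w) dy ∧ dz ∧ dw.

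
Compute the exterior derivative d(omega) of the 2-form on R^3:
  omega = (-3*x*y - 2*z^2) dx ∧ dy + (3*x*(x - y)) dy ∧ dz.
d(omega) = (6*x - 3*y - 4*z) dx ∧ dy ∧ dz

For a 2-form omega = sum_{i<j} g_{ij} dx_i ∧ dx_j, the exterior derivative is
  d(omega) = sum_{i<j} d(g_{ij}) ∧ dx_i ∧ dx_j = sum_{i<j, k} (∂g_{ij}/∂x_k) dx_k ∧ dx_i ∧ dx_j.
Expand each term, using dx_k ∧ dx_i ∧ dx_j = sgn(permutation) dx_{(a)} ∧ dx_{(b)} ∧ dx_{(c)} with (a < b < c) sorted:
  d(-3*x*y - 2*z^2) includes (∂/∂z)(-3*x*y - 2*z^2) dz = (-4*z) dz, which multiplied by dx ∧ dy gives (-4*z) dx ∧ dy ∧ dz
  d(3*x*(x - y)) includes (∂/∂x)(3*x*(x - y)) dx = (6*x - 3*y) dx, which multiplied by dy ∧ dz gives (6*x - 3*y) dx ∧ dy ∧ dz
Collecting like 3-forms: d(omega) = (6*x - 3*y - 4*z) dx ∧ dy ∧ dz.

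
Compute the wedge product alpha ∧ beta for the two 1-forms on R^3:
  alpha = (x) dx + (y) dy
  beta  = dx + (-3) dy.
alpha ∧ beta = (-3*x - y) dx ∧ dy

Distribute the wedge, using dx_i ∧ dx_j = -dx_j ∧ dx_i and dx_i ∧ dx_i = 0. For each pair (i, j) with i < j, the coefficient of dx_i ∧ dx_j in alpha ∧ beta is (alpha_i * beta_j - alpha_j * beta_i). Collecting: alpha ∧ beta = (-3*x - y) dx ∧ dy.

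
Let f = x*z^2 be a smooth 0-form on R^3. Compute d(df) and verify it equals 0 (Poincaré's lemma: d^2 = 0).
d(df) = 0

Step 1: df = sum_i (∂f/∂x_i) dx_i = (z^2) dx + (0) dy + (2*x*z) dz.
Step 2: Apply d again. Using the 1-form formula, the coefficient of dx ∧ dy in d(df) is ∂^2 f/∂x ∂y - ∂^2 f/∂y ∂x = (0) - (0) = 0 (equality of mixed partials for smooth f).
Similarly for dx ∧ dz and dy ∧ dz — all coefficients vanish. So d(df) = 0.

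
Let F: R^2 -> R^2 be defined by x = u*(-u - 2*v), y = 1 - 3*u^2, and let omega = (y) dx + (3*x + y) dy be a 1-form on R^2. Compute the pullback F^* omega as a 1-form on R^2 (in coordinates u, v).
F^* omega = (42*u^3 + 42*u^2*v - 8*u - 2*v) du + (6*u^3 - 2*u) dv

Using F^*(f dg) = (f ∘ F) d(g ∘ F), substitute each coordinate x_i by F_i(u, v) in f_i, and replace dx_i by d F_i = (∂F_i/∂u) du + (∂F_i/∂v) dv.
  For the x component: f_1(F) = 1 - 3*u^2; d F_1 = (-2*u - 2*v) du + (-2*u) dv
  For the y component: f_2(F) = -6*u^2 - 6*u*v + 1; d F_2 = (-6*u) du + (0) dv
Combining and collecting du, dv coefficients:
  coeff of du: 42*u^3 + 42*u^2*v - 8*u - 2*v
  coeff of dv: 6*u^3 - 2*u
F^* omega = (42*u^3 + 42*u^2*v - 8*u - 2*v) du + (6*u^3 - 2*u) dv.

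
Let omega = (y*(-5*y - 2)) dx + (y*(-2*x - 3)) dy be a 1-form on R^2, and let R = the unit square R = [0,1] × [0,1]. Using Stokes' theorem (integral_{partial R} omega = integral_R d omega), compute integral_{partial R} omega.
integral_(partial R) omega = 6

Stokes: integral_partial_R omega = integral_R d omega with d omega = (∂Q/∂x - ∂P/∂y) dx ∧ dy.
  ∂Q/∂x = -2*y
  ∂P/∂y = -10*y - 2
  integrand = ∂Q/∂x - ∂P/∂y = 8*y + 2.
Integrating over R: integral_0^1 integral_0^1 (8*y + 2) dx dy = 6.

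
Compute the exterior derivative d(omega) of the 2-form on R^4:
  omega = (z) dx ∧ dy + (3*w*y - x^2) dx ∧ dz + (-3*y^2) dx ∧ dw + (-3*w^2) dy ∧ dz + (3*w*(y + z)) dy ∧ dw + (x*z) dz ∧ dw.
d(omega) = (1 - 3*w) dx ∧ dy ∧ dz + (3*y + z) dx ∧ dz ∧ dw + (6*y) dx ∧ dy ∧ dw + (-9*w) dy ∧ dz ∧ dw

For a 2-form omega = sum_{i<j} g_{ij} dx_i ∧ dx_j, the exterior derivative is
  d(omega) = sum_{i<j} d(g_{ij}) ∧ dx_i ∧ dx_j = sum_{i<j, k} (∂g_{ij}/∂x_k) dx_k ∧ dx_i ∧ dx_j.
Expand each term, using dx_k ∧ dx_i ∧ dx_j = sgn(permutation) dx_{(a)} ∧ dx_{(b)} ∧ dx_{(c)} with (a < b < c) sorted:
  d(z) includes (∂/∂z)(z) dz = (1) dz, which multiplied by dx ∧ dy gives (1) dx ∧ dy ∧ dz
  d(3*w*y - x^2) includes (∂/∂y)(3*w*y - x^2) dy = (3*w) dy, which multiplied by dx ∧ dz gives (-3*w) dx ∧ dy ∧ dz
  d(3*w*y - x^2) includes (∂/∂w)(3*w*y - x^2) dw = (3*y) dw, which multiplied by dx ∧ dz gives (3*y) dx ∧ dz ∧ dw
  d(-3*y^2) includes (∂/∂y)(-3*y^2) dy = (-6*y) dy, which multiplied by dx ∧ dw gives (6*y) dx ∧ dy ∧ dw
  d(-3*w^2) includes (∂/∂w)(-3*w^2) dw = (-6*w) dw, which multiplied by dy ∧ dz gives (-6*w) dy ∧ dz ∧ dw
  d(3*w*(y + z)) includes (∂/∂z)(3*w*(y + z)) dz = (3*w) dz, which multiplied by dy ∧ dw gives (-3*w) dy ∧ dz ∧ dw
  d(x*z) includes (∂/∂x)(x*z) dx = (z) dx, which multiplied by dz ∧ dw gives (z) dx ∧ dz ∧ dw
Collecting like 3-forms: d(omega) = (1 - 3*w) dx ∧ dy ∧ dz + (3*y + z) dx ∧ dz ∧ dw + (6*y) dx ∧ dy ∧ dw + (-9*w) dy ∧ dz ∧ dw.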